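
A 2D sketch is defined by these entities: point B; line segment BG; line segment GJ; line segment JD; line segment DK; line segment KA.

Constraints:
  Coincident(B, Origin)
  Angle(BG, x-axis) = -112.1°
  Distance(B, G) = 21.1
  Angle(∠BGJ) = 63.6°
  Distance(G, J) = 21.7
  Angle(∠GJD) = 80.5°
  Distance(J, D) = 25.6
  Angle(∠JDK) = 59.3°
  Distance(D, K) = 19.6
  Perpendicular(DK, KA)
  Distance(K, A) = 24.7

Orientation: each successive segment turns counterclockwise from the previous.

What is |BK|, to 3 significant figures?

9.33

∠GJD = 80.5° gives JD at 104° from the x-axis; with |JD| = 25.6, D = (7.59, 6.94). ∠JDK = 59.3° gives DK at -136° from the x-axis; with |DK| = 19.6, K = (-6.39, -6.80). Then |BK| = |K − B| = 9.33.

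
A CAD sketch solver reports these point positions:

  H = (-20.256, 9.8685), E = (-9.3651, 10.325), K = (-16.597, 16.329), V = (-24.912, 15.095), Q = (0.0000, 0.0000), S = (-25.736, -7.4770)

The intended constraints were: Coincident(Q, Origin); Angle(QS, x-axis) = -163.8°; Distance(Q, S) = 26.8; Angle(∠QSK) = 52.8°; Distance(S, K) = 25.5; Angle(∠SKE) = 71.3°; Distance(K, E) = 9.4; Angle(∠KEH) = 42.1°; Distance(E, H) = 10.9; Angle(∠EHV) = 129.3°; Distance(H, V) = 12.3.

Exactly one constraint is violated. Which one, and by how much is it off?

Distance(H, V) = 12.3 — off by 5.30.

Q = (0.00, 0.00) ✓; QS at -163.8° ✓; |QS| = 26.80 ✓; ∠QSK = 52.80° ✓; |SK| = 25.50 ✓; ∠SKE = 71.30° ✓; |KE| = 9.399 ✓; ∠KEH = 42.10° ✓; |EH| = 10.90 ✓; ∠EHV = 129.3° ✓; |HV| = 7.000 ✗.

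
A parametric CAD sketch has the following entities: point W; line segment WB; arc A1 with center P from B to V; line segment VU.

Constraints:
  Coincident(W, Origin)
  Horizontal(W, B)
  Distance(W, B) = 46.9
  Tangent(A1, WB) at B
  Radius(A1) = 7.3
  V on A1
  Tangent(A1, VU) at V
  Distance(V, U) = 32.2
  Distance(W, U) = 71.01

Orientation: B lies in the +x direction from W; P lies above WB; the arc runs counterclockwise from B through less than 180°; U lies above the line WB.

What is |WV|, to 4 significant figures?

54.38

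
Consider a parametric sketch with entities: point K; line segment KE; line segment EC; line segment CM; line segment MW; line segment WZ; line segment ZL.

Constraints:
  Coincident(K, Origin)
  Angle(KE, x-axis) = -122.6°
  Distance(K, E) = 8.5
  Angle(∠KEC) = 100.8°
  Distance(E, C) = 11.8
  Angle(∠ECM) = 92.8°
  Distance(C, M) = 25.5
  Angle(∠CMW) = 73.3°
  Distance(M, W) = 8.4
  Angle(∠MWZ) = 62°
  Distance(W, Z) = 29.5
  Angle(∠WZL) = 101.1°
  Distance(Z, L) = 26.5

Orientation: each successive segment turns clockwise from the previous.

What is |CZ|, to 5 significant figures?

12.880

∠CMW = 73.3° gives MW at -35.700° from the x-axis; with |MW| = 8.4, W = (-0.41219, 16.430). ∠MWZ = 62.0° gives WZ at -153.70° from the x-axis; with |WZ| = 29.5, Z = (-26.859, 3.3597). Then |CZ| = |Z − C| = 12.880.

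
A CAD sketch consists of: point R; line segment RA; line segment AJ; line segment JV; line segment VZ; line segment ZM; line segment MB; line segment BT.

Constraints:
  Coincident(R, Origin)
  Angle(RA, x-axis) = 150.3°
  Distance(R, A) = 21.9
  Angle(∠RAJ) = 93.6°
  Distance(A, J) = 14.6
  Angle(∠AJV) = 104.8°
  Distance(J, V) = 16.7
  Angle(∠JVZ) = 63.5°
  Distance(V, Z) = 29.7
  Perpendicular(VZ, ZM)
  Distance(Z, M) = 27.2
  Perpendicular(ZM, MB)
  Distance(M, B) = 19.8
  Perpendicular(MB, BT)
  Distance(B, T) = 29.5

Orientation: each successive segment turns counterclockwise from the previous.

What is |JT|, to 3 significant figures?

17.4

R is at the origin; RA runs at 150.3° with length 21.9, so A = (-19.0, 10.9). ∠RAJ = 93.6° gives AJ at -123° from the x-axis; with |AJ| = 14.6, J = (-27.0, -1.35). ∠AJV = 104.8° gives JV at -48.1° from the x-axis; with |JV| = 16.7, V = (-15.9, -13.8). ∠JVZ = 63.5° gives VZ at 68.4° from the x-axis; with |VZ| = 29.7, Z = (-4.95, 13.8). VZ ⟂ ZM, so ZM runs at 158°; with |ZM| = 27.2, M = (-30.2, 23.8). ZM ⟂ MB, so MB runs at -112°; with |MB| = 19.8, B = (-37.5, 5.44). MB ⟂ BT, so BT runs at -21.6°; with |BT| = 29.5, T = (-10.1, -5.42). Then |JT| = |T − J| = 17.4.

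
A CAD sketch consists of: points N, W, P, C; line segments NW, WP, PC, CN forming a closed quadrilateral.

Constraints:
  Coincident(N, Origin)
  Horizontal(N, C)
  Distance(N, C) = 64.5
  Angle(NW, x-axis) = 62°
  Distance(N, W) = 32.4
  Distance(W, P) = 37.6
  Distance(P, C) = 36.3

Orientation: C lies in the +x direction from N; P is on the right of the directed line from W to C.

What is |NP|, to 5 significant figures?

29.495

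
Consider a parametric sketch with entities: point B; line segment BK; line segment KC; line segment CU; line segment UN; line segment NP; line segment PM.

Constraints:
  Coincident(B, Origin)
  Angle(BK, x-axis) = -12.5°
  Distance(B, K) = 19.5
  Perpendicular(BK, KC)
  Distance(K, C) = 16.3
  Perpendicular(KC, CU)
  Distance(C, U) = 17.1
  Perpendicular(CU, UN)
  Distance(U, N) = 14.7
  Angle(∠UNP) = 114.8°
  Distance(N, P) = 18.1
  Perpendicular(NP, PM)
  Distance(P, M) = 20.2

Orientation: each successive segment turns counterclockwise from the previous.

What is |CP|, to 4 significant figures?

22.30

CU is perpendicular to UN, so UN runs at -102.5°; with |UN| = 14.7, N = (2.689, 1.043). ∠UNP = 114.8° gives NP at -37.30° from the x-axis; with |NP| = 18.1, P = (17.09, -9.926). Then |CP| = |P − C| = 22.30.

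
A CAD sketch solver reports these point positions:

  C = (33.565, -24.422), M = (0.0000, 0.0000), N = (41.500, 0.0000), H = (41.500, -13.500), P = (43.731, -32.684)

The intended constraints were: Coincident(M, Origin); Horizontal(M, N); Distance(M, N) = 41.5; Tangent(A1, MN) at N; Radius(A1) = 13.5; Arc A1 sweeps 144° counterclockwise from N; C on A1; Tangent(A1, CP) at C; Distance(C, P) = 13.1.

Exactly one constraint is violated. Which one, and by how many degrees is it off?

Tangent(A1, CP) at C — off by 3.10°.

M = (0.00, 0.00) ✓; M.y = 0.00, N.y = 0.00 ✓; |MN| = 41.50 ✓; ∠(HN, NM) = 90.00° ✓; |HN| = 13.50 ✓; bearing(H→C) − bearing(H→N) = 144.0° ✓; |HC| = 13.50 ✓; ∠(HC, CP) = 93.10° ✗; |CP| = 13.10 ✓.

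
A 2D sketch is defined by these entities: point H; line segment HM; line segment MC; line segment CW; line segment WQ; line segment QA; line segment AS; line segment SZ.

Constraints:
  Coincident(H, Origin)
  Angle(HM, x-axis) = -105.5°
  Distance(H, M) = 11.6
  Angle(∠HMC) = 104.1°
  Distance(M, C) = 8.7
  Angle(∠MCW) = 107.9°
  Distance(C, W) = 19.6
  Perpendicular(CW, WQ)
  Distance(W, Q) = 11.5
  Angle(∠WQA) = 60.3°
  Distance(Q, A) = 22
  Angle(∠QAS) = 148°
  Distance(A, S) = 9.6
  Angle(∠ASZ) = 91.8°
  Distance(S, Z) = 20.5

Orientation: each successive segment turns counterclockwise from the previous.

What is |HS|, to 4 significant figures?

24.95

H is at the origin; HM runs at -105.5° with length 11.6, so M = (-3.100, -11.18). ∠HMC = 104.1° gives MC at -29.60° from the x-axis; with |MC| = 8.7, C = (4.465, -15.48). ∠MCW = 107.9° gives CW at 42.50° from the x-axis; with |CW| = 19.6, W = (18.92, -2.234). CW is perpendicular to WQ, so WQ runs at 132.5°; with |WQ| = 11.5, Q = (11.15, 6.245). ∠WQA = 60.3° gives QA at -107.8° from the x-axis; with |QA| = 22.0, A = (4.421, -14.70). ∠QAS = 148.0° gives AS at -75.80° from the x-axis; with |AS| = 9.6, S = (6.776, -24.01). Then |HS| = |S − H| = 24.95.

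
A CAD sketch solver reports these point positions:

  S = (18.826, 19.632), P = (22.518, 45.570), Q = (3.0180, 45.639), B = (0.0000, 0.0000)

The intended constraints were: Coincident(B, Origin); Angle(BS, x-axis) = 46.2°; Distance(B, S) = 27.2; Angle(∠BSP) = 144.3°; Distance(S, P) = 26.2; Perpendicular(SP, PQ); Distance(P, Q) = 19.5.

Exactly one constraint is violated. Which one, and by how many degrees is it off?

Perpendicular(SP, PQ) — off by 7.90°.

B = (0.00, 0.00) ✓; BS at 46.20° ✓; |BS| = 27.20 ✓; ∠BSP = 144.3° ✓; |SP| = 26.20 ✓; ∠(SP, PQ) = 97.90° ✗; |PQ| = 19.50 ✓.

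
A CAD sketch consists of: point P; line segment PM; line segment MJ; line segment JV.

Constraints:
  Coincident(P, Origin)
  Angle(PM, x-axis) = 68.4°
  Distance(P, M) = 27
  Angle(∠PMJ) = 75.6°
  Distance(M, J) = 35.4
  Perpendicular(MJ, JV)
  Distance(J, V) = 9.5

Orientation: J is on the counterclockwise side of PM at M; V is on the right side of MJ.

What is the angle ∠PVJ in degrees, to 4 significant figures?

38.82°

P is at the origin; PM runs at 68.4° with length 27.0, so M = 27.0·(cos 68.4°, sin 68.4°) = (9.939, 25.10). ∠PMJ = 75.6°, so MJ runs at 68.4° + (180° − 75.6°) = 172.8° from the x-axis; with |MJ| = 35.4, J = M + 35.4·(cos 172.8°, sin 172.8°) = (-25.18, 29.54). MJ is perpendicular to JV; with |JV| = 9.5 on the right of MJ, V = J + 9.5·(0.1253, 0.9921) = (-23.99, 38.97). Then cos ∠PVJ = VP·VJ / (|VP||VJ|), giving 38.82°.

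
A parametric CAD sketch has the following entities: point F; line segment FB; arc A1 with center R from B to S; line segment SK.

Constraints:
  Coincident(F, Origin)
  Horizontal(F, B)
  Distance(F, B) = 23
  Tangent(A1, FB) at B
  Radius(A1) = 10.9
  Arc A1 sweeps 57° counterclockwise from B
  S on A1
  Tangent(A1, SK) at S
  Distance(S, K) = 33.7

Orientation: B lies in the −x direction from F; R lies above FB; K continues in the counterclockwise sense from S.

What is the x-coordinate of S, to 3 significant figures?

-13.9

F is at the origin; F and B share the same y with |FB| = 23.0 and B on the −x side, so B = (-23.0, 0.00). The tangent condition forces RB to be normal to FB, so R = B + (0, 10.9) = (-23.0, 10.9). On A1, B sits at bearing -90° from R; a 57° counterclockwise sweep puts S at bearing -33°, so S = R + 10.9·(cos -33°, sin -33°) = (-13.9, 4.96). So S.x = -13.9.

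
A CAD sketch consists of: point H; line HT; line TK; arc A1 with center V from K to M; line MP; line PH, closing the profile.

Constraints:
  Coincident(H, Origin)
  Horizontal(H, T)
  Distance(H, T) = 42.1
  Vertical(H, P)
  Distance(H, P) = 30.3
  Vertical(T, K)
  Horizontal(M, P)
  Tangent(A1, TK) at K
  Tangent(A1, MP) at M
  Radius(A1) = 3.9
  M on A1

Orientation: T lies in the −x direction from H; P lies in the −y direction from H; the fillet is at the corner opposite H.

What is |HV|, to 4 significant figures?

46.43

H is at the origin; HT is horizontal with |HT| = 42.1 and T on the −x side, so T = (-42.10, 0.000). HP is vertical with |HP| = 30.3 and P on the −y side, so P = (0.000, -30.30). The virtual corner opposite H is at (-42.10, -30.30). Tangency of A1 to TK means the radius VK is perpendicular to TK and since A1 is tangent to MP there, VM ⟂ MP, with radius 3.9, so the center V sits 3.9 in from both sides at V = (-38.20, -26.40). Then |HV| = |V − H| = 46.43.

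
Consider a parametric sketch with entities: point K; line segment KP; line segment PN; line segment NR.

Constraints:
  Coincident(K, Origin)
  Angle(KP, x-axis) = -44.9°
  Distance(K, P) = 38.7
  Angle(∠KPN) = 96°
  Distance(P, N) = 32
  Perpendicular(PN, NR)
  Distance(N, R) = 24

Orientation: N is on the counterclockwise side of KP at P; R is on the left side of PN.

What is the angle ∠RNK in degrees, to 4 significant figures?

43.12°

K is at the origin; KP runs at -44.9° with length 38.7, so P = 38.7·(cos -44.9°, sin -44.9°) = (27.41, -27.32). ∠KPN = 96.0°, so PN runs at -44.9° + (180° − 96.0°) = 39.10° from the x-axis; with |PN| = 32.0, N = P + 32.0·(cos 39.10°, sin 39.10°) = (52.25, -7.136). PN ⟂ NR; with |NR| = 24.0 on the left of PN, R = N + 24.0·(-0.6307, 0.7760) = (37.11, 11.49). Then cos ∠RNK = NR·NK / (|NR||NK|), giving 43.12°.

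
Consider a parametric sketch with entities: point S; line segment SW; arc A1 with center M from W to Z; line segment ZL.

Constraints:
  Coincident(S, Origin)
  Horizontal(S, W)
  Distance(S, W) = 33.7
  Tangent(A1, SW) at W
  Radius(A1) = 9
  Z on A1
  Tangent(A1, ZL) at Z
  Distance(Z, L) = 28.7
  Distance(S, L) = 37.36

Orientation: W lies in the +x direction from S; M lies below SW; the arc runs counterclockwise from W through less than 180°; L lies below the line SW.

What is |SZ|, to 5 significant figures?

25.896

Checks: |MZ| = 9.000 ✓; ∠(MZ, ZL) = 90.00° ✓; |ZL| = 28.70 ✓; |SL| = 37.36 ✓.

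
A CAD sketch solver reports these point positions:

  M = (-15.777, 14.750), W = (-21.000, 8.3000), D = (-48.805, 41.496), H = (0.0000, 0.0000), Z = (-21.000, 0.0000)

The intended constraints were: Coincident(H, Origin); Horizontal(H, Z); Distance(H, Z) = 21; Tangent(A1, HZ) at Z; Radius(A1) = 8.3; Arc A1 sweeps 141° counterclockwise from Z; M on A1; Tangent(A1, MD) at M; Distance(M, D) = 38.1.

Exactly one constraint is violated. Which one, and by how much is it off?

Distance(M, D) = 38.1 — off by 4.40.

H = (0.00, 0.00) ✓; H.y = 0.00, Z.y = 0.00 ✓; |HZ| = 21.00 ✓; ∠(WZ, ZH) = 90.00° ✓; |WZ| = 8.300 ✓; bearing(W→M) − bearing(W→Z) = 141.0° ✓; |WM| = 8.300 ✓; ∠(WM, MD) = 90.00° ✓; |MD| = 42.50 ✗.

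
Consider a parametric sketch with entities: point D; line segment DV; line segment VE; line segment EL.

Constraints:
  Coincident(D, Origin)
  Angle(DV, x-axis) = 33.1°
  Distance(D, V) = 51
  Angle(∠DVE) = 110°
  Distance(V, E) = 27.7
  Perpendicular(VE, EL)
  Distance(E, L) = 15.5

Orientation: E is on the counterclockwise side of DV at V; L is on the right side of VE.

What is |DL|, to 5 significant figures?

77.849

D is at the origin; DV runs at 33.1° with length 51.0, so V = 51.0·(cos 33.1°, sin 33.1°) = (42.724, 27.851). ∠DVE = 110.0°, so VE runs at 33.1° + (180° − 110.0°) = 103.10° from the x-axis; with |VE| = 27.7, E = V + 27.7·(cos 103.10°, sin 103.10°) = (36.445, 54.830). VE ⟂ EL; with |EL| = 15.5 on the right of VE, L = E + 15.5·(0.97398, 0.22665) = (51.542, 58.343). Then |DL| = |L − D| = 77.849.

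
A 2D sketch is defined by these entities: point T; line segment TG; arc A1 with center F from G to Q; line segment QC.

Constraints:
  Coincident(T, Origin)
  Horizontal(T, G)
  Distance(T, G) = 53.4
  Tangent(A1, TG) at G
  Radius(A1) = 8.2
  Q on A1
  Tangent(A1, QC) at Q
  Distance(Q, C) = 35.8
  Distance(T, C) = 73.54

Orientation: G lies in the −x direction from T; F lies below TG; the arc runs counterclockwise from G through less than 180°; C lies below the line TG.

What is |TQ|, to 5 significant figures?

62.210

Checks: T = (0.00, 0.00) ✓; |FQ| = 8.200 ✓; ∠(FQ, QC) = 90.00° ✓; |QC| = 35.80 ✓; |TC| = 73.54 ✓.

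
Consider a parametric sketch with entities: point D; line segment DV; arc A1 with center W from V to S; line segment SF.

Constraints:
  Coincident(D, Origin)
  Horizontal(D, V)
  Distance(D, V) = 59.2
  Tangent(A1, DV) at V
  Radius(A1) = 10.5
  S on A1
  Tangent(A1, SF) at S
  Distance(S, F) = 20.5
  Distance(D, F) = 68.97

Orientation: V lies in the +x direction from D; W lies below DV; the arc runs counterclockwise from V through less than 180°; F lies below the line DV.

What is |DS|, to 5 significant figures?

52.499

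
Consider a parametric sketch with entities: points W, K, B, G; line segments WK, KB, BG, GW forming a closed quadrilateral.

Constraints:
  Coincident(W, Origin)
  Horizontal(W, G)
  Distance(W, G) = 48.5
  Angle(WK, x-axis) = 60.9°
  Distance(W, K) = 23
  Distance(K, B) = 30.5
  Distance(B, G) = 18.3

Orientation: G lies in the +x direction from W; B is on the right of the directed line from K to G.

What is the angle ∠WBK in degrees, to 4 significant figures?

44.12°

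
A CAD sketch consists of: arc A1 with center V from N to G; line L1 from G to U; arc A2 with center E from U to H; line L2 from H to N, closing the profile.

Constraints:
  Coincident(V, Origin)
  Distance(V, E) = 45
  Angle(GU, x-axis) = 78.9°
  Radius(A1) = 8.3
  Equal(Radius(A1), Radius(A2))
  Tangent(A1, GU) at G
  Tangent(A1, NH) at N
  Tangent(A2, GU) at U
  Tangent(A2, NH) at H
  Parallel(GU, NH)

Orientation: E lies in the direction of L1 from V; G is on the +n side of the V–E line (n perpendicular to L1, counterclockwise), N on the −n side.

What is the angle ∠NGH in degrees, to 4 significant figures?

69.75°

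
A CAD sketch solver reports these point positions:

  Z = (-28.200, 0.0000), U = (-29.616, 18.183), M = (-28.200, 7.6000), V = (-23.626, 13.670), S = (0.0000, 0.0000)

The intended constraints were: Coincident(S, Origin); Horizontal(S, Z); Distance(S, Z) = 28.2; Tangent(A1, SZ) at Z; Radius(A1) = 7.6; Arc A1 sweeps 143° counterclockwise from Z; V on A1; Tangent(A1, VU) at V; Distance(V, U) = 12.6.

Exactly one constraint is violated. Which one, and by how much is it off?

Distance(V, U) = 12.6 — off by 5.10.

S = (0.00, 0.00) ✓; S.y = 0.00, Z.y = 0.00 ✓; |SZ| = 28.20 ✓; ∠(MZ, ZS) = 90.00° ✓; |MZ| = 7.600 ✓; bearing(M→V) − bearing(M→Z) = 143.0° ✓; |MV| = 7.600 ✓; ∠(MV, VU) = 90.00° ✓; |VU| = 7.500 ✗.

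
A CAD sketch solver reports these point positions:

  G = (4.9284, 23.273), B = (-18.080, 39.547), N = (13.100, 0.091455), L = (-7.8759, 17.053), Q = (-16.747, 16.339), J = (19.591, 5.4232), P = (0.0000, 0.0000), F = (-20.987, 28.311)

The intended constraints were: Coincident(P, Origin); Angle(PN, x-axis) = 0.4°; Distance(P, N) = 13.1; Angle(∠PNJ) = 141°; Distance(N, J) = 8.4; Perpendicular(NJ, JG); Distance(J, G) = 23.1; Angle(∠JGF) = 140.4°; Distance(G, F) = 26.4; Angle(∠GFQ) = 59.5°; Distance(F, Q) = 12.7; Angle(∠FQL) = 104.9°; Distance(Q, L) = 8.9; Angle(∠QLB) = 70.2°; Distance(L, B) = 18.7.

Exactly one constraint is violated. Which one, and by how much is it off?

Distance(L, B) = 18.7 — off by 6.00.

P = (0.00, 0.00) ✓; PN at 0.4000° ✓; |PN| = 13.10 ✓; ∠PNJ = 141.0° ✓; |NJ| = 8.400 ✓; ∠(NJ, JG) = 90.00° ✓; |JG| = 23.10 ✓; ∠JGF = 140.4° ✓; |GF| = 26.40 ✓; ∠GFQ = 59.50° ✓; |FQ| = 12.70 ✓; ∠FQL = 104.9° ✓; |QL| = 8.900 ✓; ∠QLB = 70.20° ✓; |LB| = 24.70 ✗.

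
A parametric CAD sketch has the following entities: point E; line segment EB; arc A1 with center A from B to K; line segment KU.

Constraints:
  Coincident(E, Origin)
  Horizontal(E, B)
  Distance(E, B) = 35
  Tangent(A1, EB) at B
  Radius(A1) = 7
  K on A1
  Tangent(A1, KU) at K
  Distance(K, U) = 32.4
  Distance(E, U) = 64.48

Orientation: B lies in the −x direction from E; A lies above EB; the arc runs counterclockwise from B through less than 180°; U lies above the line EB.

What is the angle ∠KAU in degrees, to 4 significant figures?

77.81°

E is at the origin; E and B share the same y with |EB| = 35.0 and B on the −x side, so B = (-35.00, 0.000). A1 meets EB tangentially, so AB is at right angles to EB, so A = B + (0, 7) = (-35.00, 7.000). Since AK ⟂ KU (tangency), |AU| = √(7.0² + 32.4²) = 33.15 regardless of where K sits on A1. So U lies on both circle(E, 64.48) and circle(A, 33.15); the above-EB intersection is U = (-55.25, 33.24). K is the foot of the tangent from U: K = (-30.49, 12.35).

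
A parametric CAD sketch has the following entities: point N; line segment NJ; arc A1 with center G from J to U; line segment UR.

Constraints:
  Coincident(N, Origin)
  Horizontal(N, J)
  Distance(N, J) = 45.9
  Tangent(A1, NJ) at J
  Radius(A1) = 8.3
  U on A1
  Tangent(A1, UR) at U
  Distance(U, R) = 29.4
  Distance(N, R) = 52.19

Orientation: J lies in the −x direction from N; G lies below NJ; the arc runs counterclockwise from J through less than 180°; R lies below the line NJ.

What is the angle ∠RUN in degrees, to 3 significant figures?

70.0°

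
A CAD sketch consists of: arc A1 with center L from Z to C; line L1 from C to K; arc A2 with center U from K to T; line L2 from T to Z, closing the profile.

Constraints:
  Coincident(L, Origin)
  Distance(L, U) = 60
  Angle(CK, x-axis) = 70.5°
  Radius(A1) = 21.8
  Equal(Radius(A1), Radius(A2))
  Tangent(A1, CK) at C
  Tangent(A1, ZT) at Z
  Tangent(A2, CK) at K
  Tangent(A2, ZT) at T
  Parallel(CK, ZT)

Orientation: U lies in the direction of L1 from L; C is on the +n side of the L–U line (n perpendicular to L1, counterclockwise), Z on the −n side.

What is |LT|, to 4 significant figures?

63.84

Tangency of A1 to both parallel lines with radius 21.8 puts C and Z at L ± 21.8·n: C = (-20.55, 7.277), Z = (20.55, -7.277). Equal radii place K and T the same way about U: K = U + 21.8·n = (-0.5212, 63.84), T = U − 21.8·n = (40.58, 49.28). Then |LT| = |T − L| = 63.84.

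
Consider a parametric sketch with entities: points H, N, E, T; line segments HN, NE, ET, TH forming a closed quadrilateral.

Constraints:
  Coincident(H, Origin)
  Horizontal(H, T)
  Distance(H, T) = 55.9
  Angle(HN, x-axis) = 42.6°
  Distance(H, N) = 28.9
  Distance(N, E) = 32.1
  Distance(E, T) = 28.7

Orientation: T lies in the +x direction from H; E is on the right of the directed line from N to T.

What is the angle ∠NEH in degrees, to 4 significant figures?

53.85°

Checks: |NE| = 32.10 ✓; |ET| = 28.70 ✓.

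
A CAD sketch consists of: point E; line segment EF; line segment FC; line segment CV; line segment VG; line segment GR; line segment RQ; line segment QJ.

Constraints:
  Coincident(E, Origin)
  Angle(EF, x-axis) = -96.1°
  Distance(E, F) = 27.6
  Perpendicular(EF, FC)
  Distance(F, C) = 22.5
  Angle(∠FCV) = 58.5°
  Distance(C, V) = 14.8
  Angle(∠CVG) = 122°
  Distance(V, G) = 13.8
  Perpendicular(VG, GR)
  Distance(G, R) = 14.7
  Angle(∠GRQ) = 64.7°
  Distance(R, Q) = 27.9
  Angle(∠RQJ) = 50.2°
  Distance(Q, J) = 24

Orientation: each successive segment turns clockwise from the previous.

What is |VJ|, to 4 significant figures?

12.68

∠GRQ = 64.7° gives RQ at 149.1° from the x-axis; with |RQ| = 27.9, Q = (-27.92, -14.98). ∠RQJ = 50.2° gives QJ at 19.30° from the x-axis; with |QJ| = 24.0, J = (-5.264, -7.043). Then |VJ| = |J − V| = 12.68.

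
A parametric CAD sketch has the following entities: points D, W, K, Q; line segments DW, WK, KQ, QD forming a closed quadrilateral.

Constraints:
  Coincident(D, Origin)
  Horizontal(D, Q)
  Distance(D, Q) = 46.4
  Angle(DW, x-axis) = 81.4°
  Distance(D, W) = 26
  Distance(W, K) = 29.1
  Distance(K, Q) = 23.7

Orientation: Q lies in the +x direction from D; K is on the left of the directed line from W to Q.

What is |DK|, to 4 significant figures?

37.37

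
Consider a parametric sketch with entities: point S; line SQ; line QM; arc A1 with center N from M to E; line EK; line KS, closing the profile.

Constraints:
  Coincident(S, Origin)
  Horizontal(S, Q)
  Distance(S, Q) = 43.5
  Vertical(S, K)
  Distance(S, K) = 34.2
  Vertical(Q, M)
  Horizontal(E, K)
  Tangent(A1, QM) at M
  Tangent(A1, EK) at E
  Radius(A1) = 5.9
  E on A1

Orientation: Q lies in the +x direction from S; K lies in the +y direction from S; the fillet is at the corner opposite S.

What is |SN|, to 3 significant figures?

47.1

S is at the origin; SQ is horizontal with |SQ| = 43.5 and Q on the +x side, so Q = (43.5, 0.00). S and K share the same x with |SK| = 34.2 and K on the +y side, so K = (0.00, 34.2). The virtual corner opposite S is at (43.5, 34.2). A1 meets QM tangentially, so NM is at right angles to QM and A1 meets EK tangentially, so NE is at right angles to EK, with radius 5.9, so the center N sits 5.9 in from both sides at N = (37.6, 28.3). Then |SN| = |N − S| = 47.1.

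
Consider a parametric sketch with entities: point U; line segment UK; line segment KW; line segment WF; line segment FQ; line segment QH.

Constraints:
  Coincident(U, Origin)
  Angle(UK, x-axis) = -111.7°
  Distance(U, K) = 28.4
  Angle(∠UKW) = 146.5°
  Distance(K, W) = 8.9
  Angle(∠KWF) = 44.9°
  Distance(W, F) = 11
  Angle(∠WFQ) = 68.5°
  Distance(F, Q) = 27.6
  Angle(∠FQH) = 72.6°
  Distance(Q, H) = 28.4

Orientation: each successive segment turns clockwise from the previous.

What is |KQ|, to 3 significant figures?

20.1

U is at the origin; UK runs at -111.7° with length 28.4, so K = (-10.5, -26.4). ∠UKW = 146.5° gives KW at -145° from the x-axis; with |KW| = 8.9, W = (-17.8, -31.5). ∠KWF = 44.9° gives WF at 79.7° from the x-axis; with |WF| = 11.0, F = (-15.8, -20.6). ∠WFQ = 68.5° gives FQ at -31.8° from the x-axis; with |FQ| = 27.6, Q = (7.61, -35.2). Then |KQ| = |Q − K| = 20.1.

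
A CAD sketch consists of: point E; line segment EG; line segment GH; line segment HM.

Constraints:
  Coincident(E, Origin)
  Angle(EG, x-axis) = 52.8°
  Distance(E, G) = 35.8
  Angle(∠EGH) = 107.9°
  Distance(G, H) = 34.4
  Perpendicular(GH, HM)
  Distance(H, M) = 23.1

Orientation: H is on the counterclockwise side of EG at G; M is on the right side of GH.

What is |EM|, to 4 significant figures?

73.00

∠EGH = 107.9°, so GH runs at 52.8° + (180° − 107.9°) = 124.9° from the x-axis; with |GH| = 34.4, H = G + 34.4·(cos 124.9°, sin 124.9°) = (1.963, 56.73). GH ⟂ HM; with |HM| = 23.1 on the right of GH, M = H + 23.1·(0.8202, 0.5721) = (20.91, 69.95). Then |EM| = |M − E| = 73.00.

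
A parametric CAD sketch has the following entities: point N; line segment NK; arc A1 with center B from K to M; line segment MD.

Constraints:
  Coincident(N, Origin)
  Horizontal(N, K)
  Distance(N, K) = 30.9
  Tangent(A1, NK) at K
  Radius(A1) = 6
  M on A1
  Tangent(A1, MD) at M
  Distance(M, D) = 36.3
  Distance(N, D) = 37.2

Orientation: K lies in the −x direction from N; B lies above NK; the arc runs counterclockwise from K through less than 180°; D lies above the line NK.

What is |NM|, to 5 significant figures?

25.732

N is at the origin; NK is horizontal with |NK| = 30.9 and K on the −x side, so K = (-30.900, 0.0000). The tangent condition forces BK to be normal to NK, so B = K + (0, 6) = (-30.900, 6.0000). Since BM ⟂ MD (tangency), |BD| = √(6.0² + 36.3²) = 36.793 regardless of where M sits on A1. So D lies on both circle(N, 37.2) and circle(B, 36.793); the above-NK intersection is D = (-9.5386, 35.956). M is the foot of the tangent from D: M = (-25.512, 3.3597).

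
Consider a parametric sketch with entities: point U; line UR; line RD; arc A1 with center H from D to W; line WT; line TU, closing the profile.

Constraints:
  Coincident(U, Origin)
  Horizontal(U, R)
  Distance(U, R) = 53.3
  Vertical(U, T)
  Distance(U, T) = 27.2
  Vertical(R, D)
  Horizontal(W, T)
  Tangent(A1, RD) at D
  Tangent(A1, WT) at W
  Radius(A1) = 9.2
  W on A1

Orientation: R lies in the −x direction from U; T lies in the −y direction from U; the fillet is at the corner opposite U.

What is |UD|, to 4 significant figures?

56.26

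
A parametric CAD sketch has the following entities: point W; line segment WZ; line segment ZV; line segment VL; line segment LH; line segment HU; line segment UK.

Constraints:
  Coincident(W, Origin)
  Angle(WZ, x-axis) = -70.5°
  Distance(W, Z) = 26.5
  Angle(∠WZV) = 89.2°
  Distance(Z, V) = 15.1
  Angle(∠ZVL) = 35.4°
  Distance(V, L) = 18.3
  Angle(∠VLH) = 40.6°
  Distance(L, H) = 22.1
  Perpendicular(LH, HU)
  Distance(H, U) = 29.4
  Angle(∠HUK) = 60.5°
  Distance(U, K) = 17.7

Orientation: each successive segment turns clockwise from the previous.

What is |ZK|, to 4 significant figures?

23.69

W is at the origin; WZ runs at -70.5° with length 26.5, so Z = (8.846, -24.98). ∠WZV = 89.2° gives ZV at -161.3° from the x-axis; with |ZV| = 15.1, V = (-5.457, -29.82). ∠ZVL = 35.4° gives VL at 54.10° from the x-axis; with |VL| = 18.3, L = (5.274, -15.00). ∠VLH = 40.6° gives LH at -85.30° from the x-axis; with |LH| = 22.1, H = (7.084, -37.02). LH is perpendicular to HU, so HU runs at -175.3°; with |HU| = 29.4, U = (-22.22, -39.43). ∠HUK = 60.5° gives UK at 65.20° from the x-axis; with |UK| = 17.7, K = (-14.79, -23.36). Then |ZK| = |K − Z| = 23.69.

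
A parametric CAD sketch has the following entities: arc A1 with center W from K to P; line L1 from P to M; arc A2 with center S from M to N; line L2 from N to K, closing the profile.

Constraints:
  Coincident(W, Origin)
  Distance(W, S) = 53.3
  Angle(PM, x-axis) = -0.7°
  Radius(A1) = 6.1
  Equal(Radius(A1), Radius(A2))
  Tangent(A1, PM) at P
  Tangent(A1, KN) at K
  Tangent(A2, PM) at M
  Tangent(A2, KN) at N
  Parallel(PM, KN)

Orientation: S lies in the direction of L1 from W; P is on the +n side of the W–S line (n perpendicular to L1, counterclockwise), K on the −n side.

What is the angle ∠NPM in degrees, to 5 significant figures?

12.893°

Tangency of A1 to both parallel lines with radius 6.1 puts P and K at W ± 6.1·n: P = (0.074524, 6.0995), K = (-0.074524, -6.0995). Equal radii place M and N the same way about S: M = S + 6.1·n = (53.371, 5.4484), N = S − 6.1·n = (53.221, -6.7507). Then cos ∠NPM = PN·PM / (|PN||PM|), giving 12.893°.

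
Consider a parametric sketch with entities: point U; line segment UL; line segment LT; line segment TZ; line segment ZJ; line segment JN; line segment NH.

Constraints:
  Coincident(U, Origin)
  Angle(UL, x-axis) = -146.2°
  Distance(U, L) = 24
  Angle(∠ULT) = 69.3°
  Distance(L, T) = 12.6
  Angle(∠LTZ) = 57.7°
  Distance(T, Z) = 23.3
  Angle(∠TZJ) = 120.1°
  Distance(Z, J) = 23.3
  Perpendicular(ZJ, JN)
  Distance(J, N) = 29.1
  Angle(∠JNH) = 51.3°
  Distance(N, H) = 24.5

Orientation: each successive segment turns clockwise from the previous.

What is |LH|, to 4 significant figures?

6.741

ZJ ⟂ JN, so JN runs at -169.1°; with |JN| = 29.1, N = (-24.96, -37.12). ∠JNH = 51.3° gives NH at 62.20° from the x-axis; with |NH| = 24.5, H = (-13.54, -15.45). Then |LH| = |H − L| = 6.741.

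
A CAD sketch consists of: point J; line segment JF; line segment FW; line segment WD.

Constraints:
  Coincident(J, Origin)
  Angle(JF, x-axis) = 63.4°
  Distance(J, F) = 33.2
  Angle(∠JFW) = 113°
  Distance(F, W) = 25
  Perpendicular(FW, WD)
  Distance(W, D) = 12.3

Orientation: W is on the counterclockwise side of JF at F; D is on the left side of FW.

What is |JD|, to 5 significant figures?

42.135

∠JFW = 113.0°, so FW runs at 63.4° + (180° − 113.0°) = 130.40° from the x-axis; with |FW| = 25.0, W = F + 25.0·(cos 130.40°, sin 130.40°) = (-1.3374, 48.724). FW is perpendicular to WD; with |WD| = 12.3 on the left of FW, D = W + 12.3·(-0.76154, -0.64812) = (-10.704, 40.753). Then |JD| = |D − J| = 42.135.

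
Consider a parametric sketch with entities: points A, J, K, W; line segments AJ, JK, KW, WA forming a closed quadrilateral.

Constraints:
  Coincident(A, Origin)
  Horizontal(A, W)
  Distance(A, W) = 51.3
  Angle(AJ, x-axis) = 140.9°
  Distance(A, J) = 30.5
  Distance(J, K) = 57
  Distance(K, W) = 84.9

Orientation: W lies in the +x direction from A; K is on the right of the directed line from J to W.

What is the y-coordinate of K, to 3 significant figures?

-37.8

A is at the origin; A and W share the same y with |AW| = 51.3 and W in +x, so W = (51.3, 0). AJ runs at 140.9° with |AJ| = 30.5, so J = (-23.7, 19.2). K is determined by |JK| = 57.0 and |KW| = 84.9 together: it lies at the intersection of circle(J, 57.0) and circle(W, 84.9). With |JW| = 77.4, the foot of the radical line on JW is 13.1 from J and the perpendicular offset is √(57.0² − 13.1²) = 55.5. Taking the right-of-JW solution: K = (-24.7, -37.8).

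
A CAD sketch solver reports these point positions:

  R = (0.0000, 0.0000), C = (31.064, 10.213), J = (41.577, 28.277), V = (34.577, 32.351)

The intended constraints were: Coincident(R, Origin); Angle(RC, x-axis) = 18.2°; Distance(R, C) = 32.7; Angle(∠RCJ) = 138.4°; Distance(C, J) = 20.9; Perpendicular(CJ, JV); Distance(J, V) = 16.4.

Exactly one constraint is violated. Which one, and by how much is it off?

Distance(J, V) = 16.4 — off by 8.30.

R = (0.00, 0.00) ✓; RC at 18.20° ✓; |RC| = 32.70 ✓; ∠RCJ = 138.4° ✓; |CJ| = 20.90 ✓; ∠(CJ, JV) = 90.00° ✓; |JV| = 8.099 ✗.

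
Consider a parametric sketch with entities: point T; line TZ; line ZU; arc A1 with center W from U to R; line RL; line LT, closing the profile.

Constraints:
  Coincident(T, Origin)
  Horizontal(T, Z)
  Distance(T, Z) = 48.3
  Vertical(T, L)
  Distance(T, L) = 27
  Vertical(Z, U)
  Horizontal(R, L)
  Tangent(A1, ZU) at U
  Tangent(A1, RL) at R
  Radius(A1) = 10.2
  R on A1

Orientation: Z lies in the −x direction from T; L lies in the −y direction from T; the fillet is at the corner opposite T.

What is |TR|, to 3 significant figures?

46.7

T is at the origin; TZ is horizontal with |TZ| = 48.3 and Z on the −x side, so Z = (-48.3, 0.00). TL is vertical with |TL| = 27.0 and L on the −y side, so L = (0.00, -27.0). The virtual corner opposite T is at (-48.3, -27.0). Since A1 is tangent to ZU there, WU ⟂ ZU and tangency of A1 to RL means the radius WR is perpendicular to RL, with radius 10.2, so the center W sits 10.2 in from both sides at W = (-38.1, -16.8). That places the tangent points at U = (-48.3, -16.8) on ZU and R = (-38.1, -27.0) on RL. Then |TR| = |R − T| = 46.7.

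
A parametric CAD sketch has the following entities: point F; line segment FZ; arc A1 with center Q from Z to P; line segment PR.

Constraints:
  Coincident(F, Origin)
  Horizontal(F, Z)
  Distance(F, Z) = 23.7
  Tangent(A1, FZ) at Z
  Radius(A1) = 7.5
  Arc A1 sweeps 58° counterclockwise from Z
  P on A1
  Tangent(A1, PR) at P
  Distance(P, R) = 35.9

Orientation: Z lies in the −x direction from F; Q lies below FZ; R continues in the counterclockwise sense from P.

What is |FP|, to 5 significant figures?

30.266

A1 meets FZ tangentially, so QZ is at right angles to FZ, so Q = Z + (0, -7.5) = (-23.700, -7.5000). On A1, Z sits at bearing 90° from Q; a 58° counterclockwise sweep puts P at bearing 148°, so P = Q + 7.5·(cos 148°, sin 148°) = (-30.060, -3.5256). Then |FP| = |P − F| = 30.266.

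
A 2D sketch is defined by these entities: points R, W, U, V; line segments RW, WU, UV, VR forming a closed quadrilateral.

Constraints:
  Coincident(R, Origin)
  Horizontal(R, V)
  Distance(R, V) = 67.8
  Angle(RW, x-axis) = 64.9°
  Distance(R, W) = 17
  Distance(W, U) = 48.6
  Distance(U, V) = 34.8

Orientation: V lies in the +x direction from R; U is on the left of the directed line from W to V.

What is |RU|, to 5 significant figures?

61.715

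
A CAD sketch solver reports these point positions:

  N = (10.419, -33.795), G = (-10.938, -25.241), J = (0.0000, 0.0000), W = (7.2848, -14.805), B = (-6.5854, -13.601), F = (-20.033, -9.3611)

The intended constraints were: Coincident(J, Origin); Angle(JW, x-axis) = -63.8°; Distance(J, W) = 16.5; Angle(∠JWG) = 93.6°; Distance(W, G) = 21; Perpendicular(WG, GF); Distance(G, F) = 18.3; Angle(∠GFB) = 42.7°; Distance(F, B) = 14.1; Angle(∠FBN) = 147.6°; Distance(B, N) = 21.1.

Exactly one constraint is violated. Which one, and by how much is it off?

Distance(B, N) = 21.1 — off by 5.30.

J = (0.00, 0.00) ✓; JW at -63.80° ✓; |JW| = 16.50 ✓; ∠JWG = 93.60° ✓; |WG| = 21.00 ✓; ∠(WG, GF) = 90.00° ✓; |GF| = 18.30 ✓; ∠GFB = 42.70° ✓; |FB| = 14.10 ✓; ∠FBN = 147.6° ✓; |BN| = 26.40 ✗.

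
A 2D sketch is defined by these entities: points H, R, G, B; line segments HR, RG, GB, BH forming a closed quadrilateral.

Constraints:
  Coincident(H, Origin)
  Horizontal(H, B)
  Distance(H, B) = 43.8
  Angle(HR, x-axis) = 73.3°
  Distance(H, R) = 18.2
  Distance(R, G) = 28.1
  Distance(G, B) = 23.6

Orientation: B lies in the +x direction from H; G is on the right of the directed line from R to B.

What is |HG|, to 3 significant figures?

21.7

H is at the origin; H and B share the same y with |HB| = 43.8 and B in +x, so B = (43.8, 0). HR runs at 73.3° with |HR| = 18.2, so R = (5.23, 17.4). G is determined by |RG| = 28.1 and |GB| = 23.6 together: it lies at the intersection of circle(R, 28.1) and circle(B, 23.6). With |RB| = 42.3, the foot of the radical line on RB is 23.9 from R and the perpendicular offset is √(28.1² − 23.9²) = 14.8. Taking the right-of-RB solution: G = (20.9, -5.87).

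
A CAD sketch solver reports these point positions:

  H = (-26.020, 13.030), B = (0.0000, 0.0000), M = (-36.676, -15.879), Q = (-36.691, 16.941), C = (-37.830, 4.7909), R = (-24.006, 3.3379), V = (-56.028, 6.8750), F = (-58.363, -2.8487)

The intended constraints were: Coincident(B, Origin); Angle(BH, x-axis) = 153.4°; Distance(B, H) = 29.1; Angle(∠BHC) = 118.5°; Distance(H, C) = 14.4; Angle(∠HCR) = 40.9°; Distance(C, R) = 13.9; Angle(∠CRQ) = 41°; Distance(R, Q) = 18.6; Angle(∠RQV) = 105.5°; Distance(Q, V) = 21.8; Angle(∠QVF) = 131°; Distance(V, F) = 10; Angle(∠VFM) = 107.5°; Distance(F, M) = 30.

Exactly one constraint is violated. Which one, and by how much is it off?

Distance(F, M) = 30 — off by 4.70.

B = (0.00, 0.00) ✓; BH at 153.4° ✓; |BH| = 29.10 ✓; ∠BHC = 118.5° ✓; |HC| = 14.40 ✓; ∠HCR = 40.90° ✓; |CR| = 13.90 ✓; ∠CRQ = 41.00° ✓; |RQ| = 18.60 ✓; ∠RQV = 105.5° ✓; |QV| = 21.80 ✓; ∠QVF = 131.0° ✓; |VF| = 10.00 ✓; ∠VFM = 107.5° ✓; |FM| = 25.30 ✗.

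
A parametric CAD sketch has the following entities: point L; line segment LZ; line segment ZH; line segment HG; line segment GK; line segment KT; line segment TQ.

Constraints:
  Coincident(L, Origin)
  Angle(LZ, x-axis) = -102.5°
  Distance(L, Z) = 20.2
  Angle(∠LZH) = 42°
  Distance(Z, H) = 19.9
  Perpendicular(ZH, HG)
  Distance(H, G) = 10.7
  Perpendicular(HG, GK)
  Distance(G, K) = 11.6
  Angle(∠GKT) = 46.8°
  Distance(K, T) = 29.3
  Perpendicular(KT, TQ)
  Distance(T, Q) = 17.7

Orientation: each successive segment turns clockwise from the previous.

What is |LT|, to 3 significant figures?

27.6

HG ⟂ GK, so GK runs at -60.5°; with |GK| = 11.6, K = (0.854, -7.23). ∠GKT = 46.8° gives KT at 166° from the x-axis; with |KT| = 29.3, T = (-27.6, -0.289). Then |LT| = |T − L| = 27.6.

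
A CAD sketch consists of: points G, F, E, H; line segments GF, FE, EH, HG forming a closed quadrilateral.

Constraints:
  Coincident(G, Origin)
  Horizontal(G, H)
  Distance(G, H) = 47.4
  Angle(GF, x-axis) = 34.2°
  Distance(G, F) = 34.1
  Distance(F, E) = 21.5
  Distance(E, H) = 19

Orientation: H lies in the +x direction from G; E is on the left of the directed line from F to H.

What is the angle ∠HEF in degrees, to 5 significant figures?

83.861°

Checks: |FE| = 21.50 ✓; |EH| = 19.00 ✓.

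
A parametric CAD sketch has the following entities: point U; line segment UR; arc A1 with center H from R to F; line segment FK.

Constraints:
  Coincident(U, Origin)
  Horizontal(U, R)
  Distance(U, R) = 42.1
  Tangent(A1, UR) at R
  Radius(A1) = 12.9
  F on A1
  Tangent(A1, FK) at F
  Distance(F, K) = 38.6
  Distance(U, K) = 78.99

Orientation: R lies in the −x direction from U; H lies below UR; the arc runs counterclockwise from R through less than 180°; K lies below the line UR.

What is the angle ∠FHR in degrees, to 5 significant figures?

77.973°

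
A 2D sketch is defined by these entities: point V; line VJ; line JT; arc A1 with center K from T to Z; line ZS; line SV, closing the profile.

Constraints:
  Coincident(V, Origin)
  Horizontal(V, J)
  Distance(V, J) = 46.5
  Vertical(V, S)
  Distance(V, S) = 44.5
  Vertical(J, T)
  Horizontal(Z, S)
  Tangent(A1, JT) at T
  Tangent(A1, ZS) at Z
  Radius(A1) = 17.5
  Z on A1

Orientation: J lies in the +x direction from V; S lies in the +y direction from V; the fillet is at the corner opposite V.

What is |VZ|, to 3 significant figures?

53.1

The virtual corner opposite V is at (46.5, 44.5). Tangency of A1 to JT means the radius KT is perpendicular to JT and since A1 is tangent to ZS there, KZ ⟂ ZS, with radius 17.5, so the center K sits 17.5 in from both sides at K = (29.0, 27.0). That places the tangent points at T = (46.5, 27.0) on JT and Z = (29.0, 44.5) on ZS. Then |VZ| = |Z − V| = 53.1.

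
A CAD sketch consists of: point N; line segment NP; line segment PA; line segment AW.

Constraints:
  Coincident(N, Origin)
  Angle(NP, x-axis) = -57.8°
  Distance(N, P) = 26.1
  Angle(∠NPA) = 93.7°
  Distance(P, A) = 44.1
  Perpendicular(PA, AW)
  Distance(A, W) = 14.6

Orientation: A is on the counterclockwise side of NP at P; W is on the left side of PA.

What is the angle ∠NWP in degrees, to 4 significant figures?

32.35°

∠NPA = 93.7°, so PA runs at -57.8° + (180° − 93.7°) = 28.50° from the x-axis; with |PA| = 44.1, A = P + 44.1·(cos 28.50°, sin 28.50°) = (52.66, -1.043). The perpendicularity gives AW at right angles to PA; with |AW| = 14.6 on the left of PA, W = A + 14.6·(-0.4772, 0.8788) = (45.70, 11.79). Then cos ∠NWP = WN·WP / (|WN||WP|), giving 32.35°.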